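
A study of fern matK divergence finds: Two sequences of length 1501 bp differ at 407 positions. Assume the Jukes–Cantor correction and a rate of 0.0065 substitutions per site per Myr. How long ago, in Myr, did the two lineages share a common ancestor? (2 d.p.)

p = 407/1501 ≈ 0.271153.
d = −(3/4) ln(1 − 4p/3) = −0.75 ln(1 − 0.361537) = −0.75 ln(0.638463)
  = −0.75 × (-0.448692) = 0.336519 substitutions/site.
Under a molecular clock d = 2μt, so t = d/(2μ) = 0.336519 / (2 × 0.0065) = 25.89 Myr.

25.89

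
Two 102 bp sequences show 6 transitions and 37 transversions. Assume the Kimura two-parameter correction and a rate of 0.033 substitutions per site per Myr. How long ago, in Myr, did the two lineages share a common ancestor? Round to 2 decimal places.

9.86

P = 6/102 ≈ 0.058824 and Q = 37/102 ≈ 0.362745.
Under the Kimura two-parameter model, d = −½ ln(1 − 2P − Q) − ¼ ln(1 − 2Q).
1 − 2P − Q = 0.519607, giving −½ ln(0.519607) = 0.327341.
1 − 2Q = 0.27451, giving −¼ ln(0.27451) = 0.323192.
d = 0.327341 + 0.323192 = 0.650533.
Under a molecular clock d = 2μt, so t = d/(2μ) = 0.650533 / (2 × 0.033) = 9.86 Myr.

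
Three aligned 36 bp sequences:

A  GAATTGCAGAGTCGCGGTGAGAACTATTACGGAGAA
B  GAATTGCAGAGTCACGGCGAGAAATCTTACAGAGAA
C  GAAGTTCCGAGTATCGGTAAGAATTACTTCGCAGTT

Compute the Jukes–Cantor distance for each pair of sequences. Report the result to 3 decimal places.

A–B: 5/36 sites differ → p ≈ 0.138889, d = −0.75 ln(1 − 0.185185) = 0.153596 ≈ 0.154.
A–C: 12/36 sites differ → p ≈ 0.333333, d = −0.75 ln(1 − 0.444444) = 0.440839 ≈ 0.441.
B–C: 15/36 sites differ → p ≈ 0.416667, d = −0.75 ln(1 − 0.555556) = 0.608198 ≈ 0.608.

d(A,B) = 0.154, d(A,C) = 0.441, d(B,C) = 0.608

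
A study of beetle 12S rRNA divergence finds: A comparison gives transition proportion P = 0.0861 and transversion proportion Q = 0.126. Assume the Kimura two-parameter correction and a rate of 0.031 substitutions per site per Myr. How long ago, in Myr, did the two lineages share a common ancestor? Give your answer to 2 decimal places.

4.03

Under the Kimura two-parameter model, d = −½ ln(1 − 2P − Q) − ¼ ln(1 − 2Q).
1 − 2P − Q = 0.7018, giving −½ ln(0.7018) = 0.177053.
1 − 2Q = 0.748, giving −¼ ln(0.748) = 0.072588.
d = 0.177053 + 0.072588 = 0.249641.
Under a molecular clock d = 2μt, so t = d/(2μ) = 0.249641 / (2 × 0.031) = 4.03 Myr.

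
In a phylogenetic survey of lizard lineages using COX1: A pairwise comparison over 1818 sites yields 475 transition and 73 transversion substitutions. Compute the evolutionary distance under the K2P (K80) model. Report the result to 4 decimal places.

0.4345

P = 475/1818 ≈ 0.261276 and Q = 73/1818 ≈ 0.040154.
Under the Kimura two-parameter model, d = −½ ln(1 − 2P − Q) − ¼ ln(1 − 2Q).
1 − 2P − Q = 0.437294, giving −½ ln(0.437294) = 0.413575.
1 − 2Q = 0.919692, giving −¼ ln(0.919692) = 0.020929.
d = 0.413575 + 0.020929 = 0.434504.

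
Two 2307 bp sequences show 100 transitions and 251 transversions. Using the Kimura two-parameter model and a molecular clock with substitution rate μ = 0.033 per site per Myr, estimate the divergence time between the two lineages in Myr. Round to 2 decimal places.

2.58

P = 100/2307 ≈ 0.043346 and Q = 251/2307 ≈ 0.108799.
Under the Kimura two-parameter model, d = −½ ln(1 − 2P − Q) − ¼ ln(1 − 2Q).
1 − 2P − Q = 0.804509, giving −½ ln(0.804509) = 0.108762.
1 − 2Q = 0.782402, giving −¼ ln(0.782402) = 0.061347.
d = 0.108762 + 0.061347 = 0.170109.
Under a molecular clock d = 2μt, so t = d/(2μ) = 0.170109 / (2 × 0.033) = 2.58 Myr.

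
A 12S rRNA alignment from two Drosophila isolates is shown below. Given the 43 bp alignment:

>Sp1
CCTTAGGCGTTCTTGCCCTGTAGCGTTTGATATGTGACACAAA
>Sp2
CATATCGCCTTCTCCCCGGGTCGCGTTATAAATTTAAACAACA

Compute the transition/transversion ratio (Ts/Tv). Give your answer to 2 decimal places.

0.12

Transitions are A↔G and C↔T; transversions are all other mismatches.
Transitions: 2. Transversions: 17.
R = 2/17 = 0.117647… ≈ 0.12 (to 2 d.p.).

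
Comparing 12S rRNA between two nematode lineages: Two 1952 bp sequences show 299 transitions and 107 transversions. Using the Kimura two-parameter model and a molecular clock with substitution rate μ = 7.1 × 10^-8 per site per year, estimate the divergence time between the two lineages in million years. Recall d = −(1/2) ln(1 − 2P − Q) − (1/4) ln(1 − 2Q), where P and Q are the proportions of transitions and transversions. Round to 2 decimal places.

1.78

P = 299/1952 ≈ 0.153176 and Q = 107/1952 ≈ 0.054816.
Under the Kimura two-parameter model, d = −½ ln(1 − 2P − Q) − ¼ ln(1 − 2Q).
1 − 2P − Q = 0.638832, giving −½ ln(0.638832) = 0.224057.
1 − 2Q = 0.890368, giving −¼ ln(0.890368) = 0.029030.
d = 0.224057 + 0.029030 = 0.253087.
Under a molecular clock d = 2μt, so t = d/(2μ) = 0.253087 / (2 × 7.1 × 10^-8) = 1.78 million years.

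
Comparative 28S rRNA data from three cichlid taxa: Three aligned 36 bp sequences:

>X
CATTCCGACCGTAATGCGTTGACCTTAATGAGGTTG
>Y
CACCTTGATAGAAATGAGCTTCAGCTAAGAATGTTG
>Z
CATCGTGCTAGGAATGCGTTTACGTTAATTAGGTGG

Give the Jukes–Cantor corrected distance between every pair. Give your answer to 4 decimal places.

X–Y: 17/36 sites differ → p ≈ 0.472222, d = −0.75 ln(1 − 0.629629) = 0.744938 ≈ 0.7449.
X–Z: 11/36 sites differ → p ≈ 0.305556, d = −0.75 ln(1 − 0.407408) = 0.392437 ≈ 0.3924.
Y–Z: 13/36 sites differ → p ≈ 0.361111, d = −0.75 ln(1 − 0.481481) = 0.492584 ≈ 0.4926.

d(X,Y) = 0.7449, d(X,Z) = 0.3924, d(Y,Z) = 0.4926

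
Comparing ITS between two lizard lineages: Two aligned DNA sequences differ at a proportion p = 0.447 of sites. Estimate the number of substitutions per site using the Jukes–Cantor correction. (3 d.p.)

0.680

d = −(3/4) ln(1 − 4p/3) = −0.75 ln(1 − 0.596) = −0.75 ln(0.404)
  = −0.75 × (-0.906340) = 0.679755 substitutions/site.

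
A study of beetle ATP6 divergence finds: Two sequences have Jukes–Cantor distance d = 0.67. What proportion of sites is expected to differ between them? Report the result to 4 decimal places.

0.4430

p = (3/4)(1 − e^(−4d/3)) = 0.75 × (1 − e^(-0.893333)) = 0.75 × (1 − 0.409289) = 0.443033.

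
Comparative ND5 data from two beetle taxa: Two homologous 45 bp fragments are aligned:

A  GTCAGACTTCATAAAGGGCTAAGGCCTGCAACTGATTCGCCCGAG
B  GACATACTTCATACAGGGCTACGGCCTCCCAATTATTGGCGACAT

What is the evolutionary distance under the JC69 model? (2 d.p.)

The sequences differ at 13 of 45 sites, so p = 13/45 ≈ 0.288889.
d = −(3/4) ln(1 − 4p/3) = −0.75 ln(1 − 0.385185) = −0.75 ln(0.614815)
  = −0.75 × (-0.486434) = 0.364826 substitutions/site.

0.36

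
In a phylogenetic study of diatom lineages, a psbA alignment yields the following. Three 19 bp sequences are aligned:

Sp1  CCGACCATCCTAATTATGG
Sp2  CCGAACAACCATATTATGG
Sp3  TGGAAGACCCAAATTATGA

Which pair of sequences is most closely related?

Sp1–Sp2: 4/19 differ, p = 0.211, d = 0.247.
Sp1–Sp3: 7/19 differ, p = 0.368, d = 0.507.
Sp2–Sp3: 6/19 differ, p = 0.316, d = 0.410.
The smallest distance is between Sp1 and Sp2.

Sp1 and Sp2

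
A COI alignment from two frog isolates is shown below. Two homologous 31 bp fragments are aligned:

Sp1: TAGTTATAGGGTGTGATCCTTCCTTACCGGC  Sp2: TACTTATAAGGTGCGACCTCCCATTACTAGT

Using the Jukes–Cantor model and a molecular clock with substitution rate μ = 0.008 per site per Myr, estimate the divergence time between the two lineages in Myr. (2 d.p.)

30.04

The sequences differ at 11 of 31 sites, so p = 11/31 ≈ 0.354839.
d = −(3/4) ln(1 − 4p/3) = −0.75 ln(1 − 0.473119) = −0.75 ln(0.526881)
  = −0.75 × (-0.640781) = 0.480586 substitutions/site.
Under a molecular clock d = 2μt, so t = d/(2μ) = 0.480586 / (2 × 0.008) = 30.04 Myr.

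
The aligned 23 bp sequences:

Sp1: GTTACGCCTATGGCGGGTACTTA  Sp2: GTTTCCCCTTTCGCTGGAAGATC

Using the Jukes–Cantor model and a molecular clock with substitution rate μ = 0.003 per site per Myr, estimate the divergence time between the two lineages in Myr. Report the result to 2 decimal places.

The sequences differ at 9 of 23 sites (4, 6, 10, 12, 15, 18, 20, 21, 23), so p = 9/23 ≈ 0.391304.
d = −(3/4) ln(1 − 4p/3) = −0.75 ln(1 − 0.521739) = −0.75 ln(0.478261)
  = −0.75 × (-0.737599) = 0.553199 substitutions/site.
Under a molecular clock d = 2μt, so t = d/(2μ) = 0.553199 / (2 × 0.003) = 92.20 Myr.

92.20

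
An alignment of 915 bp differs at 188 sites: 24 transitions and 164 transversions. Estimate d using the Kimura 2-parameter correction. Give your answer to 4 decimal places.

P = 24/915 ≈ 0.02623 and Q = 164/915 ≈ 0.179235.
Under the Kimura two-parameter model, d = −½ ln(1 − 2P − Q) − ¼ ln(1 − 2Q).
1 − 2P − Q = 0.768305, giving −½ ln(0.768305) = 0.131784.
1 − 2Q = 0.64153, giving −¼ ln(0.64153) = 0.110975.
d = 0.131784 + 0.110975 = 0.242759.

0.2428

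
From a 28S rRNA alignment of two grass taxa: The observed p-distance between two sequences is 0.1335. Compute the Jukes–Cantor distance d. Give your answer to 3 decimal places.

0.147

d = −(3/4) ln(1 − 4p/3) = −0.75 ln(1 − 0.178) = −0.75 ln(0.822)
  = −0.75 × (-0.196015) = 0.147011 substitutions/site.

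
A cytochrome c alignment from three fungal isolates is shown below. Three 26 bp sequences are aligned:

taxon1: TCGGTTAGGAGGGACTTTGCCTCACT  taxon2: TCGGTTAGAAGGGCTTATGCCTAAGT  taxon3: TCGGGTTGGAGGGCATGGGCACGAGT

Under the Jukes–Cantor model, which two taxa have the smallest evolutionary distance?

taxon1 and taxon2

taxon1–taxon2: 6/26 differ, p = 0.231, d = 0.276.
taxon1–taxon3: 10/26 differ, p = 0.385, d = 0.539.
taxon2–taxon3: 9/26 differ, p = 0.346, d = 0.464.
The smallest distance is between taxon1 and taxon2.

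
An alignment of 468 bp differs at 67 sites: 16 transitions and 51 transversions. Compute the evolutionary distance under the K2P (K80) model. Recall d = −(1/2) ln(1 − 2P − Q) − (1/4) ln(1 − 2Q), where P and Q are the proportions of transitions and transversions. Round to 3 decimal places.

0.159

P = 16/468 ≈ 0.034188 and Q = 51/468 ≈ 0.108974.
Under the Kimura two-parameter model, d = −½ ln(1 − 2P − Q) − ¼ ln(1 − 2Q).
1 − 2P − Q = 0.82265, giving −½ ln(0.82265) = 0.097612.
1 − 2Q = 0.782052, giving −¼ ln(0.782052) = 0.061459.
d = 0.097612 + 0.061459 = 0.159071.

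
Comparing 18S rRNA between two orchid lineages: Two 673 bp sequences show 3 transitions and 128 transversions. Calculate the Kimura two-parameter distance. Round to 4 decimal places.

0.2307

P = 3/673 ≈ 0.004458 and Q = 128/673 ≈ 0.190193.
Under the Kimura two-parameter model, d = −½ ln(1 − 2P − Q) − ¼ ln(1 − 2Q).
1 − 2P − Q = 0.800891, giving −½ ln(0.800891) = 0.111015.
1 − 2Q = 0.619614, giving −¼ ln(0.619614) = 0.119665.
d = 0.111015 + 0.119665 = 0.230680.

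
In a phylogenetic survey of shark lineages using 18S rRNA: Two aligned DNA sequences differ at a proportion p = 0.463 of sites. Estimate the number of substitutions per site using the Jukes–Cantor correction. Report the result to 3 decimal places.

0.720

d = −(3/4) ln(1 − 4p/3) = −0.75 ln(1 − 0.617333) = −0.75 ln(0.382667)
  = −0.75 × (-0.960590) = 0.720443 substitutions/site.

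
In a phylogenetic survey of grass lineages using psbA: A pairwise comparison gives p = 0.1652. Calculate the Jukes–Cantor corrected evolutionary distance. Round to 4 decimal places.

0.1866

d = −(3/4) ln(1 − 4p/3) = −0.75 ln(1 − 0.220267) = −0.75 ln(0.779733)
  = −0.75 × (-0.248804) = 0.186603 substitutions/site.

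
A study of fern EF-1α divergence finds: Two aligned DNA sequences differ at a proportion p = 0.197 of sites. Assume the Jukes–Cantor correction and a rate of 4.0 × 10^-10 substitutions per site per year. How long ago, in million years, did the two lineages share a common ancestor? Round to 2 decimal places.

d = −(3/4) ln(1 − 4p/3) = −0.75 ln(1 − 0.262667) = −0.75 ln(0.737333)
  = −0.75 × (-0.304716) = 0.228537 substitutions/site.
Under a molecular clock d = 2μt, so t = d/(2μ) = 0.228537 / (2 × 4.0 × 10^-10) = 285.67 million years.

285.67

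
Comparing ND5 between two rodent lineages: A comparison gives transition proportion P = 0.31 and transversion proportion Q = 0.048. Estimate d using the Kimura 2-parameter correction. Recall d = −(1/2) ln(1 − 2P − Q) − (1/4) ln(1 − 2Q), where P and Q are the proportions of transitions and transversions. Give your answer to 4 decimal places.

0.5765

Under the Kimura two-parameter model, d = −½ ln(1 − 2P − Q) − ¼ ln(1 − 2Q).
1 − 2P − Q = 0.332, giving −½ ln(0.332) = 0.551310.
1 − 2Q = 0.904, giving −¼ ln(0.904) = 0.025231.
d = 0.551310 + 0.025231 = 0.576541.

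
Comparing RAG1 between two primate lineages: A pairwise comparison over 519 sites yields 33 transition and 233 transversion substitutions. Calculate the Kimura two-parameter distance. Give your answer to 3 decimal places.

1.000

P = 33/519 ≈ 0.063584 and Q = 233/519 ≈ 0.44894.
Under the Kimura two-parameter model, d = −½ ln(1 − 2P − Q) − ¼ ln(1 − 2Q).
1 − 2P − Q = 0.423892, giving −½ ln(0.423892) = 0.429138.
1 − 2Q = 0.10212, giving −¼ ln(0.10212) = 0.570402.
d = 0.429138 + 0.570402 = 0.999540.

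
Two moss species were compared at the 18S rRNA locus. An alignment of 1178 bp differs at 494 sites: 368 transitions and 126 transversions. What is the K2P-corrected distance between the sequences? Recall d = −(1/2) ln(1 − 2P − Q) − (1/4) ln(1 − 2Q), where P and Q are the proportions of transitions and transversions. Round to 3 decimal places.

0.718

P = 368/1178 ≈ 0.312394 and Q = 126/1178 ≈ 0.106961.
Under the Kimura two-parameter model, d = −½ ln(1 − 2P − Q) − ¼ ln(1 − 2Q).
1 − 2P − Q = 0.268251, giving −½ ln(0.268251) = 0.657916.
1 − 2Q = 0.786078, giving −¼ ln(0.786078) = 0.060175.
d = 0.657916 + 0.060175 = 0.718091.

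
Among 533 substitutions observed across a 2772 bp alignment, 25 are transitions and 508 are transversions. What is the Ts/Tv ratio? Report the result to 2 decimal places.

R = 25/508 = 0.049212… ≈ 0.05 (to 2 d.p.).

0.05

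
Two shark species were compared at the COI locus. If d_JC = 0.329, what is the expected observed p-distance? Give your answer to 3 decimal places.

p = (3/4)(1 − e^(−4d/3)) = 0.75 × (1 − e^(-0.438667)) = 0.75 × (1 − 0.644895) = 0.266329.

0.266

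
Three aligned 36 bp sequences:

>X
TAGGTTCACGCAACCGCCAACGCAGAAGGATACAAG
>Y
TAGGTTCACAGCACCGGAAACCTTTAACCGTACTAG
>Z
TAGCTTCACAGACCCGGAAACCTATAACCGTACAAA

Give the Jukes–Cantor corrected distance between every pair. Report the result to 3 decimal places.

X–Y: 13/36 sites differ → p ≈ 0.361111, d = −0.75 ln(1 − 0.481481) = 0.492584 ≈ 0.493.
X–Z: 13/36 sites differ → p ≈ 0.361111, d = −0.75 ln(1 − 0.481481) = 0.492584 ≈ 0.493.
Y–Z: 6/36 sites differ → p ≈ 0.166667, d = −0.75 ln(1 − 0.222223) = 0.188487 ≈ 0.188.

d(X,Y) = 0.493, d(X,Z) = 0.493, d(Y,Z) = 0.188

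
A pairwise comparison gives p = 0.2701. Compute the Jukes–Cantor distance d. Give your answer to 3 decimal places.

d = −(3/4) ln(1 − 4p/3) = −0.75 ln(1 − 0.360133) = −0.75 ln(0.639867)
  = −0.75 × (-0.446495) = 0.334871 substitutions/site.

0.335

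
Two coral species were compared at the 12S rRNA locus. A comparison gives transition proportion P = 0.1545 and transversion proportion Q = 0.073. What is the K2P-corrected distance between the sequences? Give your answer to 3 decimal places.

Under the Kimura two-parameter model, d = −½ ln(1 − 2P − Q) − ¼ ln(1 − 2Q).
1 − 2P − Q = 0.618, giving −½ ln(0.618) = 0.240633.
1 − 2Q = 0.854, giving −¼ ln(0.854) = 0.039456.
d = 0.240633 + 0.039456 = 0.280089.

0.280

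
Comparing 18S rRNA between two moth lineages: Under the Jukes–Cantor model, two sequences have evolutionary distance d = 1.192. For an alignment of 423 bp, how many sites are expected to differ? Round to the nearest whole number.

Invert JC69: p = (3/4)(1 − e^(−4d/3)) = 0.75 × (1 − e^(-1.589333)) = 0.75 × (1 − 0.204062) = 0.596954.
Expected differing sites = pL ≈ 0.596954 × 423 = 252.511542 ≈ 253.

253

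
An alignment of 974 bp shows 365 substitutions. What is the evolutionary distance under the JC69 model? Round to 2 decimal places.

p = 365/974 ≈ 0.374743.
d = −(3/4) ln(1 − 4p/3) = −0.75 ln(1 − 0.499657) = −0.75 ln(0.500343)
  = −0.75 × (-0.692461) = 0.519346 substitutions/site.

0.52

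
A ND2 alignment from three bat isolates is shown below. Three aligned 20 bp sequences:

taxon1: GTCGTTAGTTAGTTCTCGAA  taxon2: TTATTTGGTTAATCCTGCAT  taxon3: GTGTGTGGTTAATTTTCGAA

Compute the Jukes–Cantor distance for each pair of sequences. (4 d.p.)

d(taxon1,taxon2) = 0.6872, d(taxon1,taxon3) = 0.3831, d(taxon2,taxon3) = 0.5716

taxon1–taxon2: 9/20 sites differ → p = 0.45, d = −0.75 ln(1 − 0.6) = 0.687218 ≈ 0.6872.
taxon1–taxon3: 6/20 sites differ → p = 0.3, d = −0.75 ln(1 − 0.4) = 0.383119 ≈ 0.3831.
taxon2–taxon3: 8/20 sites differ → p = 0.4, d = −0.75 ln(1 − 0.533333) = 0.571605 ≈ 0.5716.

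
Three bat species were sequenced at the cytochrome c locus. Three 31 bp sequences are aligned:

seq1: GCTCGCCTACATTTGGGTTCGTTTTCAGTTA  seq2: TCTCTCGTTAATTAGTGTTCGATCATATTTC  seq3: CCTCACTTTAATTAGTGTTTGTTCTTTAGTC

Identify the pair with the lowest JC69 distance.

seq1–seq2: 13/31 differ, p = 0.419, d = 0.614.
seq1–seq3: 14/31 differ, p = 0.452, d = 0.691.
seq2–seq3: 9/31 differ, p = 0.290, d = 0.367.
The smallest distance is between seq2 and seq3.

seq2 and seq3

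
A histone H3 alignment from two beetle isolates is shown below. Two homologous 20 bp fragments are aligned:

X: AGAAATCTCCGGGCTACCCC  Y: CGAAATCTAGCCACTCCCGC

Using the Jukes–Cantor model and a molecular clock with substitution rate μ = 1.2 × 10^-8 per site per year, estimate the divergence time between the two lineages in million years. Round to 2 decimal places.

23.82

The sequences differ at 8 of 20 sites (1, 9, 10, 11, 12, 13, 16, 19), so p = 8/20 = 0.4.
d = −(3/4) ln(1 − 4p/3) = −0.75 ln(1 − 0.533333) = −0.75 ln(0.466667)
  = −0.75 × (-0.762139) = 0.571604 substitutions/site.
Under a molecular clock d = 2μt, so t = d/(2μ) = 0.571604 / (2 × 1.2 × 10^-8) = 23.82 million years.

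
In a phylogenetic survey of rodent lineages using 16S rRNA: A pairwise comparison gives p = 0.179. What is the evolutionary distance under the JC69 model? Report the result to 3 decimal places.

0.205

d = −(3/4) ln(1 − 4p/3) = −0.75 ln(1 − 0.238667) = −0.75 ln(0.761333)
  = −0.75 × (-0.272684) = 0.204513 substitutions/site.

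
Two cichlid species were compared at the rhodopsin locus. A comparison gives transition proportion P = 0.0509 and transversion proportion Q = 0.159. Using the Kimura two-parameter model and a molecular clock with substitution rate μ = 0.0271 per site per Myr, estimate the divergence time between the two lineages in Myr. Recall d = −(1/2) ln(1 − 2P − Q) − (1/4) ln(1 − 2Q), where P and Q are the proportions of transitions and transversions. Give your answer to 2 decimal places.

4.55

Under the Kimura two-parameter model, d = −½ ln(1 − 2P − Q) − ¼ ln(1 − 2Q).
1 − 2P − Q = 0.7392, giving −½ ln(0.7392) = 0.151093.
1 − 2Q = 0.682, giving −¼ ln(0.682) = 0.095681.
d = 0.151093 + 0.095681 = 0.246774.
Under a molecular clock d = 2μt, so t = d/(2μ) = 0.246774 / (2 × 0.0271) = 4.55 Myr.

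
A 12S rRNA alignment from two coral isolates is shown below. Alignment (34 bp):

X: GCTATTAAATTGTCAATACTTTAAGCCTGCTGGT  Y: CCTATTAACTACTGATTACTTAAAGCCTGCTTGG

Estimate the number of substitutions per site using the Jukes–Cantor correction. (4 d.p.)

The sequences differ at 9 of 34 sites (1, 9, 11, 12, 14, 16, 22, 32, 34), so p = 9/34 ≈ 0.264706.
d = −(3/4) ln(1 − 4p/3) = −0.75 ln(1 − 0.352941) = −0.75 ln(0.647059)
  = −0.75 × (-0.435318) = 0.326489 substitutions/site.

0.3265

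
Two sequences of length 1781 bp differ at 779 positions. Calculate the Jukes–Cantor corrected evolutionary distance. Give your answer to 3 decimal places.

0.656

p = 779/1781 ≈ 0.437395.
d = −(3/4) ln(1 − 4p/3) = −0.75 ln(1 − 0.583193) = −0.75 ln(0.416807)
  = −0.75 × (-0.875132) = 0.656349 substitutions/site.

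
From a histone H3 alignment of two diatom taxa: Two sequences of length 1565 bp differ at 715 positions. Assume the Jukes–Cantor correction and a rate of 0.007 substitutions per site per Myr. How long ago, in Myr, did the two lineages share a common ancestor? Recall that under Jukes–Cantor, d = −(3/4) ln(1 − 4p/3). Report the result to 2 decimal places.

50.33

p = 715/1565 ≈ 0.456869.
d = −(3/4) ln(1 − 4p/3) = −0.75 ln(1 − 0.609159) = −0.75 ln(0.390841)
  = −0.75 × (-0.939454) = 0.704591 substitutions/site.
Under a molecular clock d = 2μt, so t = d/(2μ) = 0.704591 / (2 × 0.007) = 50.33 Myr.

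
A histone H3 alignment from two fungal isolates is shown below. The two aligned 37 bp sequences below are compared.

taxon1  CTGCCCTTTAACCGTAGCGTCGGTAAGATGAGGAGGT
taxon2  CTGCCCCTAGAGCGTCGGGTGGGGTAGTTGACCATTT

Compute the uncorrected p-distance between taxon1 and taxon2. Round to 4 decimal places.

0.3784

The sequences differ at 14 of 37 positions.
p = 14/37 = 0.378378… ≈ 0.3784 (to 4 d.p.).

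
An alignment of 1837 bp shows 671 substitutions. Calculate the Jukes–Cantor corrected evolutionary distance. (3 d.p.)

0.501

p = 671/1837 ≈ 0.365269.
d = −(3/4) ln(1 − 4p/3) = −0.75 ln(1 − 0.487025) = −0.75 ln(0.512975)
  = −0.75 × (-0.667528) = 0.500646 substitutions/site.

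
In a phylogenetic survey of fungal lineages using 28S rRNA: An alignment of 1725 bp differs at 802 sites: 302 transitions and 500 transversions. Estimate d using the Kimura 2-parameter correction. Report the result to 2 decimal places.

0.73

P = 302/1725 ≈ 0.175072 and Q = 500/1725 ≈ 0.289855.
Under the Kimura two-parameter model, d = −½ ln(1 − 2P − Q) − ¼ ln(1 − 2Q).
1 − 2P − Q = 0.360001, giving −½ ln(0.360001) = 0.510824.
1 − 2Q = 0.42029, giving −¼ ln(0.42029) = 0.216703.
d = 0.510824 + 0.216703 = 0.727527.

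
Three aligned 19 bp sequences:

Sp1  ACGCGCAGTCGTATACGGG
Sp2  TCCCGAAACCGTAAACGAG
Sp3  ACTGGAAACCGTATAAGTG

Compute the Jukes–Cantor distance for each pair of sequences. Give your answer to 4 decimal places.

Sp1–Sp2: 7/19 sites differ → p ≈ 0.368421, d = −0.75 ln(1 − 0.491228) = 0.506816 ≈ 0.5068.
Sp1–Sp3: 7/19 sites differ → p ≈ 0.368421, d = −0.75 ln(1 − 0.491228) = 0.506816 ≈ 0.5068.
Sp2–Sp3: 6/19 sites differ → p ≈ 0.315789, d = −0.75 ln(1 − 0.421052) = 0.409907 ≈ 0.4099.

d(Sp1,Sp2) = 0.5068, d(Sp1,Sp3) = 0.5068, d(Sp2,Sp3) = 0.4099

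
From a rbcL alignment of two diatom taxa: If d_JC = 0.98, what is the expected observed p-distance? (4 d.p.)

p = (3/4)(1 − e^(−4d/3)) = 0.75 × (1 − e^(-1.306667)) = 0.75 × (1 − 0.270721) = 0.546959.

0.5470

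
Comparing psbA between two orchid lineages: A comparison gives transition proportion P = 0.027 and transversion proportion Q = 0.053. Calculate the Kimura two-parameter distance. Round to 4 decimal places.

0.0846

Under the Kimura two-parameter model, d = −½ ln(1 − 2P − Q) − ¼ ln(1 − 2Q).
1 − 2P − Q = 0.893, giving −½ ln(0.893) = 0.056584.
1 − 2Q = 0.894, giving −¼ ln(0.894) = 0.028012.
d = 0.056584 + 0.028012 = 0.084596.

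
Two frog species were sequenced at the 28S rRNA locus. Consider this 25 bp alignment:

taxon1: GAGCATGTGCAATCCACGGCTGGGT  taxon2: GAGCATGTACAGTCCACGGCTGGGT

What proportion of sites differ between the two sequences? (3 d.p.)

The sequences differ at 2 of 25 positions (sites 9, 12).
p = 2/25 = 0.080.

0.080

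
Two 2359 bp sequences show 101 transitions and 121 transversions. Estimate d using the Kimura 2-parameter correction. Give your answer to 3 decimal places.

0.101

P = 101/2359 ≈ 0.042815 and Q = 121/2359 ≈ 0.051293.
Under the Kimura two-parameter model, d = −½ ln(1 − 2P − Q) − ¼ ln(1 − 2Q).
1 − 2P − Q = 0.863077, giving −½ ln(0.863077) = 0.073626.
1 − 2Q = 0.897414, giving −¼ ln(0.897414) = 0.027059.
d = 0.073626 + 0.027059 = 0.100685.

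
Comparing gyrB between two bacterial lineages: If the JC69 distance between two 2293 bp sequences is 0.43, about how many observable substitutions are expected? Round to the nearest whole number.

Invert JC69: p = (3/4)(1 − e^(−4d/3)) = 0.75 × (1 − e^(-0.573333)) = 0.75 × (1 − 0.563644) = 0.327267.
Expected differing sites = pL ≈ 0.327267 × 2293 = 750.423231 ≈ 750.

750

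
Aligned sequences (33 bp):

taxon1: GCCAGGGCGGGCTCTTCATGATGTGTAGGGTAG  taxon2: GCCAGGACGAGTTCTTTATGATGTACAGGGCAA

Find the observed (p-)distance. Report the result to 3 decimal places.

0.242

The sequences differ at 8 of 33 positions (sites 7, 10, 12, 17, 25, 26, 31, 33).
p = 8/33 = 0.242424… ≈ 0.242 (to 3 d.p.).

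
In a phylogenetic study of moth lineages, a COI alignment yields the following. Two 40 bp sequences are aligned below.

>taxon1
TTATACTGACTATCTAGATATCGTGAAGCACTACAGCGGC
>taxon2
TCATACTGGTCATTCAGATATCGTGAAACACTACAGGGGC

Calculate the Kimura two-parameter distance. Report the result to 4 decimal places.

0.2478

Of 40 sites, 7 differences are transitions and 1 are transversions, so P = 7/40 = 0.175 and Q = 1/40 = 0.025.
Under the Kimura two-parameter model, d = −½ ln(1 − 2P − Q) − ¼ ln(1 − 2Q).
1 − 2P − Q = 0.625, giving −½ ln(0.625) = 0.235002.
1 − 2Q = 0.95, giving −¼ ln(0.95) = 0.012823.
d = 0.235002 + 0.012823 = 0.247825.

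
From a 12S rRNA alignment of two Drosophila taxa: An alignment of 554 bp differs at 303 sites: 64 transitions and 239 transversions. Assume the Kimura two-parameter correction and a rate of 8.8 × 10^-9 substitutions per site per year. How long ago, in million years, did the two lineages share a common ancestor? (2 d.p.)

P = 64/554 ≈ 0.115523 and Q = 239/554 ≈ 0.431408.
Under the Kimura two-parameter model, d = −½ ln(1 − 2P − Q) − ¼ ln(1 − 2Q).
1 − 2P − Q = 0.337546, giving −½ ln(0.337546) = 0.543027.
1 − 2Q = 0.137184, giving −¼ ln(0.137184) = 0.496608.
d = 0.543027 + 0.496608 = 1.039635.
Under a molecular clock d = 2μt, so t = d/(2μ) = 1.039635 / (2 × 8.8 × 10^-9) = 59.07 million years.

59.07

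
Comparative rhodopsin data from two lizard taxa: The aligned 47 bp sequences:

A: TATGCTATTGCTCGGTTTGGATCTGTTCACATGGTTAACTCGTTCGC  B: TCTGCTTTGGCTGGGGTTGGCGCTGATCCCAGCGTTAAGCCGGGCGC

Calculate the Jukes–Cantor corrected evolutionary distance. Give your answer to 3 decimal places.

0.416

The sequences differ at 15 of 47 sites, so p = 15/47 ≈ 0.319149.
d = −(3/4) ln(1 − 4p/3) = −0.75 ln(1 − 0.425532) = −0.75 ln(0.574468)
  = −0.75 × (-0.554311) = 0.415733 substitutions/site.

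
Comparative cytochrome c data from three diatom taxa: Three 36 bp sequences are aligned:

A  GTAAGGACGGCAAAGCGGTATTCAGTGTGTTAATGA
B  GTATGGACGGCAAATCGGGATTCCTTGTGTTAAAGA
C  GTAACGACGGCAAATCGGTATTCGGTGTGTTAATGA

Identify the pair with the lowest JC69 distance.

A and C

A–B: 6/36 differ, p = 0.167, d = 0.188.
A–C: 3/36 differ, p = 0.083, d = 0.088.
B–C: 6/36 differ, p = 0.167, d = 0.188.
The smallest distance is between A and C.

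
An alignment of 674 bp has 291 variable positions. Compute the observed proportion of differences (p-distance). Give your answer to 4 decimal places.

p = 291/674 = 0.431750… ≈ 0.4318 (to 4 d.p.).

0.4318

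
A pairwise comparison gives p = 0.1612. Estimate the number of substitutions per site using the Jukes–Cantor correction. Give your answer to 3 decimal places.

d = −(3/4) ln(1 − 4p/3) = −0.75 ln(1 − 0.214933) = −0.75 ln(0.785067)
  = −0.75 × (-0.241986) = 0.181490 substitutions/site.

0.181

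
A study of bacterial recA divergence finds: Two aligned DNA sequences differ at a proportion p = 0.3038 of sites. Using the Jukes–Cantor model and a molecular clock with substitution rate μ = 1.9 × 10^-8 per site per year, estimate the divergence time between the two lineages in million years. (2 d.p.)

d = −(3/4) ln(1 − 4p/3) = −0.75 ln(1 − 0.405067) = −0.75 ln(0.594933)
  = −0.75 × (-0.519306) = 0.389480 substitutions/site.
Under a molecular clock d = 2μt, so t = d/(2μ) = 0.389480 / (2 × 1.9 × 10^-8) = 10.25 million years.

10.25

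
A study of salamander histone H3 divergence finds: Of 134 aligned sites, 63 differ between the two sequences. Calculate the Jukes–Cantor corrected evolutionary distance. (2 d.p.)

p = 63/134 ≈ 0.470149.
d = −(3/4) ln(1 − 4p/3) = −0.75 ln(1 − 0.626865) = −0.75 ln(0.373135)
  = −0.75 × (-0.985815) = 0.739361 substitutions/site.

0.74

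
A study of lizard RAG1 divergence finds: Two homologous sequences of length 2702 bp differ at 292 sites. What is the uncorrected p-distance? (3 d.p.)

0.108

p = 292/2702 = 0.108068… ≈ 0.108 (to 3 d.p.).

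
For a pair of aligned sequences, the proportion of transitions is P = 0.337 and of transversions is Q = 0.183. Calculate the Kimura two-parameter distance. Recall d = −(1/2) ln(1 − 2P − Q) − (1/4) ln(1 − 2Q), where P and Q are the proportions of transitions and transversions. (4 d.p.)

1.0864

Under the Kimura two-parameter model, d = −½ ln(1 − 2P − Q) − ¼ ln(1 − 2Q).
1 − 2P − Q = 0.143, giving −½ ln(0.143) = 0.972455.
1 − 2Q = 0.634, giving −¼ ln(0.634) = 0.113927.
d = 0.972455 + 0.113927 = 1.086382.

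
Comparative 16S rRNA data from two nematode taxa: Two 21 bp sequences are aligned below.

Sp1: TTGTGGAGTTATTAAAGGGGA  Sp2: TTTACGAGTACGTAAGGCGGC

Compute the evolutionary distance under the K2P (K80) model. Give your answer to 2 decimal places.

Of 21 sites, 1 differences are transitions and 8 are transversions, so P = 1/21 ≈ 0.047619 and Q = 8/21 ≈ 0.380952.
Under the Kimura two-parameter model, d = −½ ln(1 − 2P − Q) − ¼ ln(1 − 2Q).
1 − 2P − Q = 0.52381, giving −½ ln(0.52381) = 0.323313.
1 − 2Q = 0.238096, giving −¼ ln(0.238096) = 0.358770.
d = 0.323313 + 0.358770 = 0.682083.

0.68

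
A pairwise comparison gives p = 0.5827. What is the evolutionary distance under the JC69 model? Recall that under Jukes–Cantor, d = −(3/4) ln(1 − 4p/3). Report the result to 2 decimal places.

d = −(3/4) ln(1 − 4p/3) = −0.75 ln(1 − 0.776933) = −0.75 ln(0.223067)
  = −0.75 × (-1.500283) = 1.125212 substitutions/site.

1.13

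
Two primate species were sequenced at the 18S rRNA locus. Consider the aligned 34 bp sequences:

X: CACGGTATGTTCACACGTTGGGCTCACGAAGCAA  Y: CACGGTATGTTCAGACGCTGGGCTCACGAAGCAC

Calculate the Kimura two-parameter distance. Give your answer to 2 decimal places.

Of 34 sites, 1 differences are transitions and 2 are transversions, so P = 1/34 ≈ 0.029412 and Q = 2/34 ≈ 0.058824.
Under the Kimura two-parameter model, d = −½ ln(1 − 2P − Q) − ¼ ln(1 − 2Q).
1 − 2P − Q = 0.882352, giving −½ ln(0.882352) = 0.062582.
1 − 2Q = 0.882352, giving −¼ ln(0.882352) = 0.031291.
d = 0.062582 + 0.031291 = 0.093873.

0.09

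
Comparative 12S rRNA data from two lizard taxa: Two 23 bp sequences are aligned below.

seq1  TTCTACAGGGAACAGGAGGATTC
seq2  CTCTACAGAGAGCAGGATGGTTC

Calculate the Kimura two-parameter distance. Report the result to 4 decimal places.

0.2710

Of 23 sites, 4 differences are transitions and 1 are transversions, so P = 4/23 ≈ 0.173913 and Q = 1/23 ≈ 0.043478.
Under the Kimura two-parameter model, d = −½ ln(1 − 2P − Q) − ¼ ln(1 − 2Q).
1 − 2P − Q = 0.608696, giving −½ ln(0.608696) = 0.248218.
1 − 2Q = 0.913044, giving −¼ ln(0.913044) = 0.022743.
d = 0.248218 + 0.022743 = 0.270961.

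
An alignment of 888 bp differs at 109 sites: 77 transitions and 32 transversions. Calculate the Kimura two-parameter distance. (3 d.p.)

0.136

P = 77/888 ≈ 0.086712 and Q = 32/888 ≈ 0.036036.
Under the Kimura two-parameter model, d = −½ ln(1 − 2P − Q) − ¼ ln(1 − 2Q).
1 − 2P − Q = 0.79054, giving −½ ln(0.79054) = 0.117520.
1 − 2Q = 0.927928, giving −¼ ln(0.927928) = 0.018700.
d = 0.117520 + 0.018700 = 0.136220.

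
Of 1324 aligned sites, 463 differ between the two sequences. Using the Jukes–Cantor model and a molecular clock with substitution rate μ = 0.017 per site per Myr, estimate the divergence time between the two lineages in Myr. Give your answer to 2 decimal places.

13.85

p = 463/1324 ≈ 0.349698.
d = −(3/4) ln(1 − 4p/3) = −0.75 ln(1 − 0.466264) = −0.75 ln(0.533736)
  = −0.75 × (-0.627854) = 0.470891 substitutions/site.
Under a molecular clock d = 2μt, so t = d/(2μ) = 0.470891 / (2 × 0.017) = 13.85 Myr.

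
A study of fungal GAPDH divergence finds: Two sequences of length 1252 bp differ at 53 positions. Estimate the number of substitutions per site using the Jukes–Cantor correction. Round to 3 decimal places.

p = 53/1252 ≈ 0.042332.
d = −(3/4) ln(1 − 4p/3) = −0.75 ln(1 − 0.056443) = −0.75 ln(0.943557)
  = −0.75 × (-0.058099) = 0.043574 substitutions/site.

0.044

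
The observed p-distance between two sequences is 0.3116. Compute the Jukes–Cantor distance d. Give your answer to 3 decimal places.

0.403

d = −(3/4) ln(1 − 4p/3) = −0.75 ln(1 − 0.415467) = −0.75 ln(0.584533)
  = −0.75 × (-0.536942) = 0.402707 substitutions/site.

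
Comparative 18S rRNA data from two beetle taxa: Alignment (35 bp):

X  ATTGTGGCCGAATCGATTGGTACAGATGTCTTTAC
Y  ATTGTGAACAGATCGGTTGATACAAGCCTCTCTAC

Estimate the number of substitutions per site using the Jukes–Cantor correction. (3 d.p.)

The sequences differ at 11 of 35 sites, so p = 11/35 ≈ 0.314286.
d = −(3/4) ln(1 − 4p/3) = −0.75 ln(1 − 0.419048) = −0.75 ln(0.580952)
  = −0.75 × (-0.543087) = 0.407315 substitutions/site.

0.407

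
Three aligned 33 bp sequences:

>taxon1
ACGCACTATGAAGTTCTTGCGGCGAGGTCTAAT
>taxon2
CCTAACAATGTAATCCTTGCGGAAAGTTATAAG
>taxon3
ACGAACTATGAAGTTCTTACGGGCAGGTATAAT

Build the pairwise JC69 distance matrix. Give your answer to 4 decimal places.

taxon1–taxon2: 12/33 sites differ → p ≈ 0.363636, d = −0.75 ln(1 − 0.484848) = 0.497470 ≈ 0.4975.
taxon1–taxon3: 5/33 sites differ → p ≈ 0.151515, d = −0.75 ln(1 − 0.20202) = 0.169254 ≈ 0.1693.
taxon2–taxon3: 11/33 sites differ → p ≈ 0.333333, d = −0.75 ln(1 − 0.444444) = 0.440839 ≈ 0.4408.

d(taxon1,taxon2) = 0.4975, d(taxon1,taxon3) = 0.1693, d(taxon2,taxon3) = 0.4408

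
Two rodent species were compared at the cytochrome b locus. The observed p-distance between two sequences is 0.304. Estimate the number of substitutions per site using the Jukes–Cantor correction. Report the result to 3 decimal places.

0.390

d = −(3/4) ln(1 − 4p/3) = −0.75 ln(1 − 0.405333) = −0.75 ln(0.594667)
  = −0.75 × (-0.519754) = 0.389816 substitutions/site.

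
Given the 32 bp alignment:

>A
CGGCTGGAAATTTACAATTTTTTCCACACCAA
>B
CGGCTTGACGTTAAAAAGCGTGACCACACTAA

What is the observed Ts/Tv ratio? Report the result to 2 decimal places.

0.38

Transitions are A↔G and C↔T; transversions are all other mismatches.
Transitions: 3. Transversions: 8.
R = 3/8 = 0.375 ≈ 0.38 (to 2 d.p.).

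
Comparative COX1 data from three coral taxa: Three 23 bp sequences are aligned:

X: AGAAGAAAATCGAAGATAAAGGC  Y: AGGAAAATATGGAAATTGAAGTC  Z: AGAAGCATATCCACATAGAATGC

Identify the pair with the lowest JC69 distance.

X and Y

X–Y: 8/23 differ, p = 0.348, d = 0.467.
X–Z: 9/23 differ, p = 0.391, d = 0.553.
Y–Z: 9/23 differ, p = 0.391, d = 0.553.
The smallest distance is between X and Y.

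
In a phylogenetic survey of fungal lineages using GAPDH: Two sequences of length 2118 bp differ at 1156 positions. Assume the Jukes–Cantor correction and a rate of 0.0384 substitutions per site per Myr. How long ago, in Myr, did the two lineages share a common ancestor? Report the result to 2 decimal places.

12.70

p = 1156/2118 ≈ 0.545798.
d = −(3/4) ln(1 − 4p/3) = −0.75 ln(1 − 0.727731) = −0.75 ln(0.272269)
  = −0.75 × (-1.300965) = 0.975724 substitutions/site.
Under a molecular clock d = 2μt, so t = d/(2μ) = 0.975724 / (2 × 0.0384) = 12.70 Myr.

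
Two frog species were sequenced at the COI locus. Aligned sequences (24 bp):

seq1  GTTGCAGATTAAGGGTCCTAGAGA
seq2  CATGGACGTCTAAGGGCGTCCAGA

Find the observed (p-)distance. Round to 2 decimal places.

0.50

The sequences differ at 12 of 24 positions.
p = 12/24 = 0.50.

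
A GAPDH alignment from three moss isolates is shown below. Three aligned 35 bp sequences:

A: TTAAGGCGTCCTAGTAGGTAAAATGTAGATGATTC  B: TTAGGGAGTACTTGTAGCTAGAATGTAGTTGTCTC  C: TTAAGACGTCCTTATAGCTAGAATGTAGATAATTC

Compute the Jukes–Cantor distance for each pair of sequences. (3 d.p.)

d(A,B) = 0.315, d(A,C) = 0.195, d(B,C) = 0.315

A–B: 9/35 sites differ → p ≈ 0.257143, d = −0.75 ln(1 − 0.342857) = 0.314890 ≈ 0.315.
A–C: 6/35 sites differ → p ≈ 0.171429, d = −0.75 ln(1 − 0.228572) = 0.194634 ≈ 0.195.
B–C: 9/35 sites differ → p ≈ 0.257143, d = −0.75 ln(1 − 0.342857) = 0.314890 ≈ 0.315.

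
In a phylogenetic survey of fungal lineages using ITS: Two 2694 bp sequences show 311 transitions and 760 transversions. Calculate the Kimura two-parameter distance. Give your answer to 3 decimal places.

0.567

P = 311/2694 ≈ 0.115442 and Q = 760/2694 ≈ 0.282108.
Under the Kimura two-parameter model, d = −½ ln(1 − 2P − Q) − ¼ ln(1 − 2Q).
1 − 2P − Q = 0.487008, giving −½ ln(0.487008) = 0.359737.
1 − 2Q = 0.435784, giving −¼ ln(0.435784) = 0.207652.
d = 0.359737 + 0.207652 = 0.567389.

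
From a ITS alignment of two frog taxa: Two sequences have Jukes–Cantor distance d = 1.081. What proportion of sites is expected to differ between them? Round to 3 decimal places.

0.573

p = (3/4)(1 − e^(−4d/3)) = 0.75 × (1 − e^(-1.441333)) = 0.75 × (1 − 0.236612) = 0.572541.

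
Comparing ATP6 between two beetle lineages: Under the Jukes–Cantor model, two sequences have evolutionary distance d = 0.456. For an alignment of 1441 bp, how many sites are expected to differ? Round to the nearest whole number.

492

Invert JC69: p = (3/4)(1 − e^(−4d/3)) = 0.75 × (1 − e^(-0.608)) = 0.75 × (1 − 0.544439) = 0.341671.
Expected differing sites = pL ≈ 0.341671 × 1441 = 492.347911 ≈ 492.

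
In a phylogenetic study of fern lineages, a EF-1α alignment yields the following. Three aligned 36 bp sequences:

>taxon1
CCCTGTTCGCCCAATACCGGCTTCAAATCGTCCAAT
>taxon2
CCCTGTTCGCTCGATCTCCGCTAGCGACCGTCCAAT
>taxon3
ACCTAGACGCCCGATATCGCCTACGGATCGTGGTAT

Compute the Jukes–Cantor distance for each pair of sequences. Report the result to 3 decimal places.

taxon1–taxon2: 10/36 sites differ → p ≈ 0.277778, d = −0.75 ln(1 − 0.370371) = 0.346968 ≈ 0.347.
taxon1–taxon3: 13/36 sites differ → p ≈ 0.361111, d = −0.75 ln(1 − 0.481481) = 0.492584 ≈ 0.493.
taxon2–taxon3: 14/36 sites differ → p ≈ 0.388889, d = −0.75 ln(1 − 0.518519) = 0.548166 ≈ 0.548.

d(taxon1,taxon2) = 0.347, d(taxon1,taxon3) = 0.493, d(taxon2,taxon3) = 0.548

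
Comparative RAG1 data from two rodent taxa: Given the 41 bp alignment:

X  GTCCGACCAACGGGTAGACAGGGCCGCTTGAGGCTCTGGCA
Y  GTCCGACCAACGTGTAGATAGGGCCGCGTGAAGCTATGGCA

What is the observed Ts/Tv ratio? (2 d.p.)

0.67

Transitions are A↔G and C↔T; transversions are all other mismatches.
Transitions: 2. Transversions: 3.
R = 2/3 = 0.666666… ≈ 0.67 (to 2 d.p.).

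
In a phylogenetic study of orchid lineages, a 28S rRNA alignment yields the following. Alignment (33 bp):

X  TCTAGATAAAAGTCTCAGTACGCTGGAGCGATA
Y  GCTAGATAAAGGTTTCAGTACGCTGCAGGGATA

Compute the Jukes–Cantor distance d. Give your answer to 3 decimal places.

The sequences differ at 5 of 33 sites (1, 11, 14, 26, 29), so p = 5/33 ≈ 0.151515.
d = −(3/4) ln(1 − 4p/3) = −0.75 ln(1 − 0.20202) = −0.75 ln(0.79798)
  = −0.75 × (-0.225672) = 0.169254 substitutions/site.

0.169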